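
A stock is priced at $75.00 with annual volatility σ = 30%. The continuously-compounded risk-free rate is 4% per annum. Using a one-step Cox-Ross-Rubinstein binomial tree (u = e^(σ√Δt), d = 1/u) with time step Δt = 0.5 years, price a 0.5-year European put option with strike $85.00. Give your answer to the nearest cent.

$12.06

CRR parameters: u = e^(σ√Δt) = e^(0.3·√0.5) = 1.2363, d = 1/u = 0.8089
Per-period rate: rΔt = 0.04·0.5 = 0.02, so R = e^0.02 = 1.0202
Risk-neutral probability p = (e^0.02 − 0.8089)/(1.2363 − 0.8089) = 0.2113/0.4275 = 0.4944
Terminal stock prices: S_u = 92.72, S_d = 60.66
Terminal payoffs (K − S): max(-7.723, 0) = 0, max(24.34, 0) = 24.34
Node 0 (S = 75): V_0 = e^(−0.02)·[0.4944·0.0000 + 0.5056·24.3357] = 12.0599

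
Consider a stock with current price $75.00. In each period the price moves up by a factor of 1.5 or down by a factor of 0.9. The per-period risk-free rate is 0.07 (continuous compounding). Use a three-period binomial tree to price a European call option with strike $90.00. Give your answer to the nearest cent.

Risk-neutral probability p = (e^0.07 − 0.9)/(1.5 − 0.9) = 0.1725/0.6000 = 0.2875
Terminal stock prices: S_uuu = 253.1, S_uud = 151.9, S_udd = 91.12, S_ddd = 54.68
Terminal payoffs (S − K): max(163.1, 0) = 163.1, max(61.88, 0) = 61.88, max(1.125, 0) = 1.125, max(-35.32, 0) = 0
Node uu (S = 168.8): V_uu = e^(−0.07)·[0.2875·163.1250 + 0.7125·61.8750] = 84.8346
Node ud (S = 101.2): V_ud = e^(−0.07)·[0.2875·61.8750 + 0.7125·1.1250] = 17.3346
Node dd (S = 60.75): V_dd = e^(−0.07)·[0.2875·1.1250 + 0.7125·0.0000] = 0.3016
Node u (S = 112.5): V_u = e^(−0.07)·[0.2875·84.8346 + 0.7125·17.3346] = 34.2578
Node d (S = 67.5): V_d = e^(−0.07)·[0.2875·17.3346 + 0.7125·0.3016] = 4.8473
Node 0 (S = 75): V_0 = e^(−0.07)·[0.2875·34.2578 + 0.7125·4.8473] = 12.4038

$12.40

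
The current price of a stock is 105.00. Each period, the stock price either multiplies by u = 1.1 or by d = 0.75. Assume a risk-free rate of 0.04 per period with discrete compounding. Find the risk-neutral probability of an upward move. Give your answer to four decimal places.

p = 0.8286

Risk-neutral probability p = (1 + 0.04 − 0.75)/(1.1 − 0.75) = 0.2900/0.3500 = 0.8286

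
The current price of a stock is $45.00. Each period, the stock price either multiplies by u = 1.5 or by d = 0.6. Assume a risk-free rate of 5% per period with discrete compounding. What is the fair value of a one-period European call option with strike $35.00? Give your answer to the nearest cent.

$15.48

Risk-neutral probability p = (1 + 0.05 − 0.6)/(1.5 − 0.6) = 0.4500/0.9000 = 0.5000
Terminal stock prices: S_u = 67.5, S_d = 27
Terminal payoffs (S − K): max(32.5, 0) = 32.5, max(-8, 0) = 0
Node 0 (S = 45): V_0 = 1/1.05·[0.5000·32.5000 + 0.5000·0.0000] = 15.4762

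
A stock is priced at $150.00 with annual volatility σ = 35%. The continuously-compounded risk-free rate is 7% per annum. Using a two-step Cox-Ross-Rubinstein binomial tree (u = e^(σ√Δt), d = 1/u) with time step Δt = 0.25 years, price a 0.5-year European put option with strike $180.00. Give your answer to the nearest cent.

CRR parameters: u = e^(σ√Δt) = e^(0.35·√0.25) = 1.1912, d = 1/u = 0.8395
Per-period rate: rΔt = 0.07·0.25 = 0.0175, so R = e^0.0175 = 1.0177
Risk-neutral probability p = (e^0.0175 − 0.8395)/(1.1912 − 0.8395) = 0.1782/0.3518 = 0.5065
Terminal stock prices: S_uu = 212.9, S_ud = 150, S_dd = 105.7
Terminal payoffs (K − S): max(-32.86, 0) = 0, max(30, 0) = 30, max(74.3, 0) = 74.3
Node u (S = 178.7): V_u = e^(−0.0175)·[0.5065·0.0000 + 0.4935·30.0000] = 14.5468
Node d (S = 125.9): V_d = e^(−0.0175)·[0.5065·30.0000 + 0.4935·74.2968] = 50.9588
Node 0 (S = 150): V_0 = e^(−0.0175)·[0.5065·14.5468 + 0.4935·50.9588] = 31.9505

$31.95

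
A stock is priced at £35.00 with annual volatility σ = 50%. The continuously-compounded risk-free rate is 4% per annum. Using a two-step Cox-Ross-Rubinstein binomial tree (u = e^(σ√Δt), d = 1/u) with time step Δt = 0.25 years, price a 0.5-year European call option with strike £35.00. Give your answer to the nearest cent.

CRR parameters: u = e^(σ√Δt) = e^(0.5·√0.25) = 1.2840, d = 1/u = 0.7788
Per-period rate: rΔt = 0.04·0.25 = 0.01, so R = e^0.01 = 1.0101
Risk-neutral probability p = (e^0.01 − 0.7788)/(1.2840 − 0.7788) = 0.2312/0.5052 = 0.4577
Terminal stock prices: S_uu = 57.71, S_ud = 35, S_dd = 21.23
Terminal payoffs (S − K): max(22.71, 0) = 22.71, max(0, 0) = 0, max(-13.77, 0) = 0
Node u (S = 44.94): V_u = e^(−0.01)·[0.4577·22.7052 + 0.5423·0.0000] = 10.2891
Node d (S = 27.26): V_d = e^(−0.01)·[0.4577·0.0000 + 0.5423·0.0000] = 0.0000
Node 0 (S = 35): V_0 = e^(−0.01)·[0.4577·10.2891 + 0.5423·0.0000] = 4.6626

£4.66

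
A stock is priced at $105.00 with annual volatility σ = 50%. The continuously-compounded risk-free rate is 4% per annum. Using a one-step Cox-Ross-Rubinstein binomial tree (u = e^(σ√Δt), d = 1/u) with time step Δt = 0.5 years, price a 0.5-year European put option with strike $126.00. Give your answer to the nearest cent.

$28.67

CRR parameters: u = e^(σ√Δt) = e^(0.5·√0.5) = 1.4241, d = 1/u = 0.7022
Per-period rate: rΔt = 0.04·0.5 = 0.02, so R = e^0.02 = 1.0202
Risk-neutral probability p = (e^0.02 − 0.7022)/(1.4241 − 0.7022) = 0.3180/0.7219 = 0.4405
Terminal stock prices: S_u = 149.5, S_d = 73.73
Terminal payoffs (K − S): max(-23.53, 0) = 0, max(52.27, 0) = 52.27
Node 0 (S = 105): V_0 = e^(−0.02)·[0.4405·0.0000 + 0.5595·52.2702] = 28.6659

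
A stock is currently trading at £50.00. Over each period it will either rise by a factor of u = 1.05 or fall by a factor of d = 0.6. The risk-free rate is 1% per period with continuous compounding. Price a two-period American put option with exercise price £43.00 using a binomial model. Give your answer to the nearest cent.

Risk-neutral probability p = (e^0.01 − 0.6)/(1.05 − 0.6) = 0.4101/0.4500 = 0.9112
Terminal stock prices: S_uu = 55.12, S_ud = 31.5, S_dd = 18
Terminal payoffs (K − S): max(-12.12, 0) = 0, max(11.5, 0) = 11.5, max(25, 0) = 25
Node u (S = 52.5): continuation = e^(−0.01)·[0.9112·0.0000 + 0.0888·11.5000] = 1.0108; exercise value = 0.0000 ≤ continuation, so V_u = 1.0108
Node d (S = 30): continuation = e^(−0.01)·[0.9112·11.5000 + 0.0888·25.0000] = 12.5721; exercise value = 13.0000 > continuation, so V_d = 13.0000 (exercise)
Node 0 (S = 50): continuation = e^(−0.01)·[0.9112·1.0108 + 0.0888·13.0000] = 2.0545; exercise value = 0.0000 ≤ continuation, so V_0 = 2.0545

£2.05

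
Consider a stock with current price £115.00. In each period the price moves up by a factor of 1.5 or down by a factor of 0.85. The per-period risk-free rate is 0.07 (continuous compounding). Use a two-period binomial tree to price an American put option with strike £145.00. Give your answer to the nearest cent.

Risk-neutral probability p = (e^0.07 − 0.85)/(1.5 − 0.85) = 0.2225/0.6500 = 0.3423
Terminal stock prices: S_uu = 258.8, S_ud = 146.6, S_dd = 83.09
Terminal payoffs (K − S): max(-113.8, 0) = 0, max(-1.625, 0) = 0, max(61.91, 0) = 61.91
Node u (S = 172.5): continuation = e^(−0.07)·[0.3423·0.0000 + 0.6577·0.0000] = 0.0000; exercise value = 0.0000 ≤ continuation, so V_u = 0.0000
Node d (S = 97.75): continuation = e^(−0.07)·[0.3423·0.0000 + 0.6577·61.9125] = 37.9658; exercise value = 47.2500 > continuation, so V_d = 47.2500 (exercise)
Node 0 (S = 115): continuation = e^(−0.07)·[0.3423·0.0000 + 0.6577·47.2500] = 28.9745; exercise value = 30.0000 > continuation, so V_0 = 30.0000 (exercise)

£30.00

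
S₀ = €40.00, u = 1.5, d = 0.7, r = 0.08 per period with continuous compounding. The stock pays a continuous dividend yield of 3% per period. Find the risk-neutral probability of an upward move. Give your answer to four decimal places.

p = 0.4391

Per-period risk-free factor R = e^0.08 = 1.0833; dividend-adjusted growth = e^(0.08−0.03) = 1.0513.
Risk-neutral probability p = (1.0513 − 0.7)/(1.5 − 0.7) = 0.3513/0.8000 = 0.4391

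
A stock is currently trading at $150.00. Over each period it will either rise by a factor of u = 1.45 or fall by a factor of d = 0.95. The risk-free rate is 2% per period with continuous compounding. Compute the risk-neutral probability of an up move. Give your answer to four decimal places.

p = 0.1404

Risk-neutral probability p = (e^0.02 − 0.95)/(1.45 − 0.95) = 0.0702/0.5000 = 0.1404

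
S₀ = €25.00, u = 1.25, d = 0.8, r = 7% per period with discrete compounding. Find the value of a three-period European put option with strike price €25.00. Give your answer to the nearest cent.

€1.81

Risk-neutral probability p = (1 + 0.07 − 0.8)/(1.25 − 0.8) = 0.2700/0.4500 = 0.6000
Terminal stock prices: S_uuu = 48.83, S_uud = 31.25, S_udd = 20, S_ddd = 12.8
Terminal payoffs (K − S): max(-23.83, 0) = 0, max(-6.25, 0) = 0, max(5, 0) = 5, max(12.2, 0) = 12.2
Node uu (S = 39.06): V_uu = 1/1.07·[0.6000·0.0000 + 0.4000·0.0000] = 0.0000
Node ud (S = 25): V_ud = 1/1.07·[0.6000·0.0000 + 0.4000·5.0000] = 1.8692
Node dd (S = 16): V_dd = 1/1.07·[0.6000·5.0000 + 0.4000·12.2000] = 7.3645
Node u (S = 31.25): V_u = 1/1.07·[0.6000·0.0000 + 0.4000·1.8692] = 0.6988
Node d (S = 20): V_d = 1/1.07·[0.6000·1.8692 + 0.4000·7.3645] = 3.8012
Node 0 (S = 25): V_0 = 1/1.07·[0.6000·0.6988 + 0.4000·3.8012] = 1.8128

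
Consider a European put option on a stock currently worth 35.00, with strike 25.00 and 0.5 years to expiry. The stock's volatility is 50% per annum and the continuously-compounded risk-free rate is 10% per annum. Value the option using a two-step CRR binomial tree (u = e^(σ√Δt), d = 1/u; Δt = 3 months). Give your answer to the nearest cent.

0.94

CRR parameters: u = e^(σ√Δt) = e^(0.5·√0.25) = 1.2840, d = 1/u = 0.7788
Per-period rate: rΔt = 0.1·0.25 = 0.025, so R = e^0.025 = 1.0253
Risk-neutral probability p = (e^0.025 − 0.7788)/(1.2840 − 0.7788) = 0.2465/0.5052 = 0.4879
Terminal stock prices: S_uu = 57.71, S_ud = 35, S_dd = 21.23
Terminal payoffs (K − S): max(-32.71, 0) = 0, max(-10, 0) = 0, max(3.771, 0) = 3.771
Node u (S = 44.94): V_u = e^(−0.025)·[0.4879·0.0000 + 0.5121·0.0000] = 0.0000
Node d (S = 27.26): V_d = e^(−0.025)·[0.4879·0.0000 + 0.5121·3.7714] = 1.8836
Node 0 (S = 35): V_0 = e^(−0.025)·[0.4879·0.0000 + 0.5121·1.8836] = 0.9407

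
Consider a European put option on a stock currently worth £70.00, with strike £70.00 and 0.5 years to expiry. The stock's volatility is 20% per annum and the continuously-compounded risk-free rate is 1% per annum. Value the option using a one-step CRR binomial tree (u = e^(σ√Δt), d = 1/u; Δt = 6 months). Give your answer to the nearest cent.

£4.75

CRR parameters: u = e^(σ√Δt) = e^(0.2·√0.5) = 1.1519, d = 1/u = 0.8681
Per-period rate: rΔt = 0.01·0.5 = 0.005, so R = e^0.005 = 1.0050
Risk-neutral probability p = (e^0.005 − 0.8681)/(1.1519 − 0.8681) = 0.1369/0.2838 = 0.4824
Terminal stock prices: S_u = 80.63, S_d = 60.77
Terminal payoffs (K − S): max(-10.63, 0) = 0, max(9.231, 0) = 9.231
Node 0 (S = 70): V_0 = e^(−0.005)·[0.4824·0.0000 + 0.5176·9.2314] = 4.7546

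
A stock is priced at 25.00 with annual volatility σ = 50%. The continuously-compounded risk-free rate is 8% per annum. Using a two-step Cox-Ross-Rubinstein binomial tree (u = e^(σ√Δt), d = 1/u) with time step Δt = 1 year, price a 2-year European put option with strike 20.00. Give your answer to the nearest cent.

2.71

CRR parameters: u = e^(σ√Δt) = e^(0.5·√1) = 1.6487, d = 1/u = 0.6065
Per-period rate: rΔt = 0.08·1 = 0.08, so R = e^0.08 = 1.0833
Risk-neutral probability p = (e^0.08 − 0.6065)/(1.6487 − 0.6065) = 0.4768/1.0422 = 0.4575
Terminal stock prices: S_uu = 67.96, S_ud = 25, S_dd = 9.197
Terminal payoffs (K − S): max(-47.96, 0) = 0, max(-5, 0) = 0, max(10.8, 0) = 10.8
Node u (S = 41.22): V_u = e^(−0.08)·[0.4575·0.0000 + 0.5425·0.0000] = 0.0000
Node d (S = 15.16): V_d = e^(−0.08)·[0.4575·0.0000 + 0.5425·10.8030] = 5.4105
Node 0 (S = 25): V_0 = e^(−0.08)·[0.4575·0.0000 + 0.5425·5.4105] = 2.7097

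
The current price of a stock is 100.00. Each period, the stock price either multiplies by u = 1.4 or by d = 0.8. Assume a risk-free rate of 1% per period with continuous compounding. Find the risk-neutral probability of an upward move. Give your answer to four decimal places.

p = 0.3501

Risk-neutral probability p = (e^0.01 − 0.8)/(1.4 − 0.8) = 0.2101/0.6000 = 0.3501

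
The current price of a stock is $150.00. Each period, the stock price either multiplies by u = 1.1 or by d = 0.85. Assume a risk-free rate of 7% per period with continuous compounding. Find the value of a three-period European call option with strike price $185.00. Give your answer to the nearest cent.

$8.37

Risk-neutral probability p = (e^0.07 − 0.85)/(1.1 − 0.85) = 0.2225/0.2500 = 0.8900
Terminal stock prices: S_uuu = 199.7, S_uud = 154.3, S_udd = 119.2, S_ddd = 92.12
Terminal payoffs (S − K): max(14.65, 0) = 14.65, max(-30.72, 0) = 0, max(-65.79, 0) = 0, max(-92.88, 0) = 0
Node uu (S = 181.5): V_uu = e^(−0.07)·[0.8900·14.6500 + 0.1100·0.0000] = 12.1575
Node ud (S = 140.2): V_ud = e^(−0.07)·[0.8900·0.0000 + 0.1100·0.0000] = 0.0000
Node dd (S = 108.4): V_dd = e^(−0.07)·[0.8900·0.0000 + 0.1100·0.0000] = 0.0000
Node u (S = 165): V_u = e^(−0.07)·[0.8900·12.1575 + 0.1100·0.0000] = 10.0890
Node d (S = 127.5): V_d = e^(−0.07)·[0.8900·0.0000 + 0.1100·0.0000] = 0.0000
Node 0 (S = 150): V_0 = e^(−0.07)·[0.8900·10.0890 + 0.1100·0.0000] = 8.3725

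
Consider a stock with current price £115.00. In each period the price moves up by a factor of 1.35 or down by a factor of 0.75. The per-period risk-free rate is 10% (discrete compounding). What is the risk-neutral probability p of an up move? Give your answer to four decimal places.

Risk-neutral probability p = (1 + 0.1 − 0.75)/(1.35 − 0.75) = 0.3500/0.6000 = 0.5833

p = 0.5833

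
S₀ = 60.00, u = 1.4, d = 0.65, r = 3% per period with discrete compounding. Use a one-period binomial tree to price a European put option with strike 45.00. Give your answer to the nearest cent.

Risk-neutral probability p = (1 + 0.03 − 0.65)/(1.4 − 0.65) = 0.3800/0.7500 = 0.5067
Terminal stock prices: S_u = 84, S_d = 39
Terminal payoffs (K − S): max(-39, 0) = 0, max(6, 0) = 6
Node 0 (S = 60): V_0 = 1/1.03·[0.5067·0.0000 + 0.4933·6.0000] = 2.8738

2.87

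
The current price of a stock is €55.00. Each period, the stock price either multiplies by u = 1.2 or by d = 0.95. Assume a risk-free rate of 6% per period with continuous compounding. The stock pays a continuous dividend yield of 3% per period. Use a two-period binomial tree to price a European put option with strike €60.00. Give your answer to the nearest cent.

€4.23

Per-period risk-free factor R = e^0.06 = 1.0618; dividend-adjusted growth = e^(0.06−0.03) = 1.0305.
Risk-neutral probability p = (1.0305 − 0.95)/(1.2 − 0.95) = 0.0805/0.2500 = 0.3218
Terminal stock prices: S_uu = 79.2, S_ud = 62.7, S_dd = 49.64
Terminal payoffs (K − S): max(-19.2, 0) = 0, max(-2.7, 0) = 0, max(10.36, 0) = 10.36
Node u (S = 66): V_u = e^(−0.06)·[0.3218·0.0000 + 0.6782·0.0000] = 0.0000
Node d (S = 52.25): V_d = e^(−0.06)·[0.3218·0.0000 + 0.6782·10.3625] = 6.6184
Node 0 (S = 55): V_0 = e^(−0.06)·[0.3218·0.0000 + 0.6782·6.6184] = 4.2271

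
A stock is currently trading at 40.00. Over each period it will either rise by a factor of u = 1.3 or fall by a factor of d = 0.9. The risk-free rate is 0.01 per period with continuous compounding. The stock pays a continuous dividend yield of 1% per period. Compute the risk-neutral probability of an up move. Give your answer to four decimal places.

p = 0.2500

Per-period risk-free factor R = e^0.01 = 1.0101; dividend-adjusted growth = e^(0.01−0.01) = 1.0000.
Risk-neutral probability p = (1.0000 − 0.9)/(1.3 − 0.9) = 0.1000/0.4000 = 0.2500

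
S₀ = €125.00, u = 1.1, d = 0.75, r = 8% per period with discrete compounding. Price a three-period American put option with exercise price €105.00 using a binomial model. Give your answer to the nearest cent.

€0.68

Risk-neutral probability p = (1 + 0.08 − 0.75)/(1.1 − 0.75) = 0.3300/0.3500 = 0.9429
Terminal stock prices: S_uuu = 166.4, S_uud = 113.4, S_udd = 77.34, S_ddd = 52.73
Terminal payoffs (K − S): max(-61.38, 0) = 0, max(-8.438, 0) = 0, max(27.66, 0) = 27.66, max(52.27, 0) = 52.27
Node uu (S = 151.3): continuation = 1/1.08·[0.9429·0.0000 + 0.0571·0.0000] = 0.0000; exercise value = 0.0000 ≤ continuation, so V_uu = 0.0000
Node ud (S = 103.1): continuation = 1/1.08·[0.9429·0.0000 + 0.0571·27.6562] = 1.4633; exercise value = 1.8750 > continuation, so V_ud = 1.8750 (exercise)
Node dd (S = 70.31): continuation = 1/1.08·[0.9429·27.6562 + 0.0571·52.2656] = 26.9097; exercise value = 34.6875 > continuation, so V_dd = 34.6875 (exercise)
Node u (S = 137.5): continuation = 1/1.08·[0.9429·0.0000 + 0.0571·1.8750] = 0.0992; exercise value = 0.0000 ≤ continuation, so V_u = 0.0992
Node d (S = 93.75): continuation = 1/1.08·[0.9429·1.8750 + 0.0571·34.6875] = 3.4722; exercise value = 11.2500 > continuation, so V_d = 11.2500 (exercise)
Node 0 (S = 125): continuation = 1/1.08·[0.9429·0.0992 + 0.0571·11.2500] = 0.6818; exercise value = 0.0000 ≤ continuation, so V_0 = 0.6818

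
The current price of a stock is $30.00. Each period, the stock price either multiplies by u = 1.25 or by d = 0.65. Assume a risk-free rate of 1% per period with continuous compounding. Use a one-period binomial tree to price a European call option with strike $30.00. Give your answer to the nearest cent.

$4.46

Risk-neutral probability p = (e^0.01 − 0.65)/(1.25 − 0.65) = 0.3601/0.6000 = 0.6001
Terminal stock prices: S_u = 37.5, S_d = 19.5
Terminal payoffs (S − K): max(7.5, 0) = 7.5, max(-10.5, 0) = 0
Node 0 (S = 30): V_0 = e^(−0.01)·[0.6001·7.5000 + 0.3999·0.0000] = 4.4558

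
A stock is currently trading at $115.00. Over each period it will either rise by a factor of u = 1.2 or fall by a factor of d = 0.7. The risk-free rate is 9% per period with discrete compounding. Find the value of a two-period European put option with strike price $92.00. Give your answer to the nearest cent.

Risk-neutral probability p = (1 + 0.09 − 0.7)/(1.2 − 0.7) = 0.3900/0.5000 = 0.7800
Terminal stock prices: S_uu = 165.6, S_ud = 96.6, S_dd = 56.35
Terminal payoffs (K − S): max(-73.6, 0) = 0, max(-4.6, 0) = 0, max(35.65, 0) = 35.65
Node u (S = 138): V_u = 1/1.09·[0.7800·0.0000 + 0.2200·0.0000] = 0.0000
Node d (S = 80.5): V_d = 1/1.09·[0.7800·0.0000 + 0.2200·35.6500] = 7.1954
Node 0 (S = 115): V_0 = 1/1.09·[0.7800·0.0000 + 0.2200·7.1954] = 1.4523

$1.45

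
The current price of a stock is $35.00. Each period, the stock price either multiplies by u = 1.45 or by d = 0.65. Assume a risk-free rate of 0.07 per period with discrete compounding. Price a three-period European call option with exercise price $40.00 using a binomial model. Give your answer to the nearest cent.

Risk-neutral probability p = (1 + 0.07 − 0.65)/(1.45 − 0.65) = 0.4200/0.8000 = 0.5250
Terminal stock prices: S_uuu = 106.7, S_uud = 47.83, S_udd = 21.44, S_ddd = 9.612
Terminal payoffs (S − K): max(66.7, 0) = 66.7, max(7.832, 0) = 7.832, max(-18.56, 0) = 0, max(-30.39, 0) = 0
Node uu (S = 73.59): V_uu = 1/1.07·[0.5250·66.7019 + 0.4750·7.8319] = 36.2043
Node ud (S = 32.99): V_ud = 1/1.07·[0.5250·7.8319 + 0.4750·0.0000] = 3.8427
Node dd (S = 14.79): V_dd = 1/1.07·[0.5250·0.0000 + 0.4750·0.0000] = 0.0000
Node u (S = 50.75): V_u = 1/1.07·[0.5250·36.2043 + 0.4750·3.8427] = 19.4697
Node d (S = 22.75): V_d = 1/1.07·[0.5250·3.8427 + 0.4750·0.0000] = 1.8855
Node 0 (S = 35): V_0 = 1/1.07·[0.5250·19.4697 + 0.4750·1.8855] = 10.3899

$10.39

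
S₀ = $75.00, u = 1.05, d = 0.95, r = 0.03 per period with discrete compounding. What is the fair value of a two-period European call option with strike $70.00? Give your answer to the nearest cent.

Risk-neutral probability p = (1 + 0.03 − 0.95)/(1.05 − 0.95) = 0.0800/0.1000 = 0.8000
Terminal stock prices: S_uu = 82.69, S_ud = 74.81, S_dd = 67.69
Terminal payoffs (S − K): max(12.69, 0) = 12.69, max(4.812, 0) = 4.812, max(-2.312, 0) = 0
Node u (S = 78.75): V_u = 1/1.03·[0.8000·12.6875 + 0.2000·4.8125] = 10.7888
Node d (S = 71.25): V_d = 1/1.03·[0.8000·4.8125 + 0.2000·0.0000] = 3.7379
Node 0 (S = 75): V_0 = 1/1.03·[0.8000·10.7888 + 0.2000·3.7379] = 9.1055

$9.11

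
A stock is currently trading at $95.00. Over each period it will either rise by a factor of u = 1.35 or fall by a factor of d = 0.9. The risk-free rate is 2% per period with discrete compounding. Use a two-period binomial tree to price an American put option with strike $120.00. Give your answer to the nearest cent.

$25.66

Risk-neutral probability p = (1 + 0.02 − 0.9)/(1.35 − 0.9) = 0.1200/0.4500 = 0.2667
Terminal stock prices: S_uu = 173.1, S_ud = 115.4, S_dd = 76.95
Terminal payoffs (K − S): max(-53.14, 0) = 0, max(4.575, 0) = 4.575, max(43.05, 0) = 43.05
Node u (S = 128.2): continuation = 1/1.02·[0.2667·0.0000 + 0.7333·4.5750] = 3.2892; exercise value = 0.0000 ≤ continuation, so V_u = 3.2892
Node d (S = 85.5): continuation = 1/1.02·[0.2667·4.5750 + 0.7333·43.0500] = 32.1471; exercise value = 34.5000 > continuation, so V_d = 34.5000 (exercise)
Node 0 (S = 95): continuation = 1/1.02·[0.2667·3.2892 + 0.7333·34.5000] = 25.6638; exercise value = 25.0000 ≤ continuation, so V_0 = 25.6638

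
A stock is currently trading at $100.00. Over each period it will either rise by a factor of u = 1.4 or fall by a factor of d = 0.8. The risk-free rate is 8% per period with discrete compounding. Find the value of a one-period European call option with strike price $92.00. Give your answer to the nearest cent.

Risk-neutral probability p = (1 + 0.08 − 0.8)/(1.4 − 0.8) = 0.2800/0.6000 = 0.4667
Terminal stock prices: S_u = 140, S_d = 80
Terminal payoffs (S − K): max(48, 0) = 48, max(-12, 0) = 0
Node 0 (S = 100): V_0 = 1/1.08·[0.4667·48.0000 + 0.5333·0.0000] = 20.7407

$20.74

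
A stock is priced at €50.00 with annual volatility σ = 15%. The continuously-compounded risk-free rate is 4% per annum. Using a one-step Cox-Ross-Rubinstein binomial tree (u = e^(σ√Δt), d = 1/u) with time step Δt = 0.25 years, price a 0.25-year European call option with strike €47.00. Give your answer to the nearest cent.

CRR parameters: u = e^(σ√Δt) = e^(0.15·√0.25) = 1.0779, d = 1/u = 0.9277
Per-period rate: rΔt = 0.04·0.25 = 0.01, so R = e^0.01 = 1.0101
Risk-neutral probability p = (e^0.01 − 0.9277)/(1.0779 − 0.9277) = 0.0823/0.1501 = 0.5482
Terminal stock prices: S_u = 53.89, S_d = 46.39
Terminal payoffs (S − K): max(6.894, 0) = 6.894, max(-0.6128, 0) = 0
Node 0 (S = 50): V_0 = e^(−0.01)·[0.5482·6.8942 + 0.4518·0.0000] = 3.7418

€3.74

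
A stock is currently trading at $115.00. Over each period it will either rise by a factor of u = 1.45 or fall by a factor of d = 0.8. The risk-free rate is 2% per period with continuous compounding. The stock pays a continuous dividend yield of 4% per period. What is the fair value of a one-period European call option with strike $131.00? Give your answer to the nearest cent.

$9.71

Per-period risk-free factor R = e^0.02 = 1.0202; dividend-adjusted growth = e^(0.02−0.04) = 0.9802.
Risk-neutral probability p = (0.9802 − 0.8)/(1.45 − 0.8) = 0.1802/0.6500 = 0.2772
Terminal stock prices: S_u = 166.8, S_d = 92
Terminal payoffs (S − K): max(35.75, 0) = 35.75, max(-39, 0) = 0
Node 0 (S = 115): V_0 = e^(−0.02)·[0.2772·35.7500 + 0.7228·0.0000] = 9.7147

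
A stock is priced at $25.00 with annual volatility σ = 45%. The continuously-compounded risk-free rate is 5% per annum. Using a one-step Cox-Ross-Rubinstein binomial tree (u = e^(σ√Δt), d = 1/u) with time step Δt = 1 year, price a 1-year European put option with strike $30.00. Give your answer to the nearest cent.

$7.43

CRR parameters: u = e^(σ√Δt) = e^(0.45·√1) = 1.5683, d = 1/u = 0.6376
Per-period rate: rΔt = 0.05·1 = 0.05, so R = e^0.05 = 1.0513
Risk-neutral probability p = (e^0.05 − 0.6376)/(1.5683 − 0.6376) = 0.4136/0.9307 = 0.4445
Terminal stock prices: S_u = 39.21, S_d = 15.94
Terminal payoffs (K − S): max(-9.208, 0) = 0, max(14.06, 0) = 14.06
Node 0 (S = 25): V_0 = e^(−0.05)·[0.4445·0.0000 + 0.5555·14.0593] = 7.4297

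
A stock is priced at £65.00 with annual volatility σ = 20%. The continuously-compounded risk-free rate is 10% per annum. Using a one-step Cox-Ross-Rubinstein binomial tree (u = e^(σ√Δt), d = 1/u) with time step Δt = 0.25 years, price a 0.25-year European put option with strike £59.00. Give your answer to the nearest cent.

£0.07

CRR parameters: u = e^(σ√Δt) = e^(0.2·√0.25) = 1.1052, d = 1/u = 0.9048
Per-period rate: rΔt = 0.1·0.25 = 0.025, so R = e^0.025 = 1.0253
Risk-neutral probability p = (e^0.025 − 0.9048)/(1.1052 − 0.9048) = 0.1205/0.2003 = 0.6014
Terminal stock prices: S_u = 71.84, S_d = 58.81
Terminal payoffs (K − S): max(-12.84, 0) = 0, max(0.1856, 0) = 0.1856
Node 0 (S = 65): V_0 = e^(−0.025)·[0.6014·0.0000 + 0.3986·0.1856] = 0.0721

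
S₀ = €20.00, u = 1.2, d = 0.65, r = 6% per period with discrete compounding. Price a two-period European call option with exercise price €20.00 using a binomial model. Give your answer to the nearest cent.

Risk-neutral probability p = (1 + 0.06 − 0.65)/(1.2 − 0.65) = 0.4100/0.5500 = 0.7455
Terminal stock prices: S_uu = 28.8, S_ud = 15.6, S_dd = 8.45
Terminal payoffs (S − K): max(8.8, 0) = 8.8, max(-4.4, 0) = 0, max(-11.55, 0) = 0
Node u (S = 24): V_u = 1/1.06·[0.7455·8.8000 + 0.2545·0.0000] = 6.1887
Node d (S = 13): V_d = 1/1.06·[0.7455·0.0000 + 0.2545·0.0000] = 0.0000
Node 0 (S = 20): V_0 = 1/1.06·[0.7455·6.1887 + 0.2545·0.0000] = 4.3522

€4.35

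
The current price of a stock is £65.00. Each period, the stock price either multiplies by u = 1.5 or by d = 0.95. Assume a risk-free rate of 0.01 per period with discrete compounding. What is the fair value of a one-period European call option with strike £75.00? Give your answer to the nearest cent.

£2.43

Risk-neutral probability p = (1 + 0.01 − 0.95)/(1.5 − 0.95) = 0.0600/0.5500 = 0.1091
Terminal stock prices: S_u = 97.5, S_d = 61.75
Terminal payoffs (S − K): max(22.5, 0) = 22.5, max(-13.25, 0) = 0
Node 0 (S = 65): V_0 = 1/1.01·[0.1091·22.5000 + 0.8909·0.0000] = 2.4302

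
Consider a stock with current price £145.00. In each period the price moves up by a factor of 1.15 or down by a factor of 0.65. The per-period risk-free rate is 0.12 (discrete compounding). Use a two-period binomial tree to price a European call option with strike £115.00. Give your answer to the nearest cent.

£54.07

Risk-neutral probability p = (1 + 0.12 − 0.65)/(1.15 − 0.65) = 0.4700/0.5000 = 0.9400
Terminal stock prices: S_uu = 191.8, S_ud = 108.4, S_dd = 61.26
Terminal payoffs (S − K): max(76.76, 0) = 76.76, max(-6.612, 0) = 0, max(-53.74, 0) = 0
Node u (S = 166.8): V_u = 1/1.12·[0.9400·76.7625 + 0.0600·0.0000] = 64.4257
Node d (S = 94.25): V_d = 1/1.12·[0.9400·0.0000 + 0.0600·0.0000] = 0.0000
Node 0 (S = 145): V_0 = 1/1.12·[0.9400·64.4257 + 0.0600·0.0000] = 54.0715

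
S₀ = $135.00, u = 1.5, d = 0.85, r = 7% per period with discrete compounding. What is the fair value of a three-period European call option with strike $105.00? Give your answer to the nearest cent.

Risk-neutral probability p = (1 + 0.07 − 0.85)/(1.5 − 0.85) = 0.2200/0.6500 = 0.3385
Terminal stock prices: S_uuu = 455.6, S_uud = 258.2, S_udd = 146.3, S_ddd = 82.91
Terminal payoffs (S − K): max(350.6, 0) = 350.6, max(153.2, 0) = 153.2, max(41.31, 0) = 41.31, max(-22.09, 0) = 0
Node uu (S = 303.8): V_uu = 1/1.07·[0.3385·350.6250 + 0.6615·153.1875] = 205.6192
Node ud (S = 172.1): V_ud = 1/1.07·[0.3385·153.1875 + 0.6615·41.3062] = 73.9942
Node dd (S = 97.54): V_dd = 1/1.07·[0.3385·41.3062 + 0.6615·0.0000] = 13.0660
Node u (S = 202.5): V_u = 1/1.07·[0.3385·205.6192 + 0.6615·73.9942] = 110.7889
Node d (S = 114.8): V_d = 1/1.07·[0.3385·73.9942 + 0.6615·13.0660] = 31.4839
Node 0 (S = 135): V_0 = 1/1.07·[0.3385·110.7889 + 0.6615·31.4839] = 54.5099

$54.51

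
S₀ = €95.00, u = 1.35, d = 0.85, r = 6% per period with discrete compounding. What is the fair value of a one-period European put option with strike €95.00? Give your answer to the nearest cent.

€7.80

Risk-neutral probability p = (1 + 0.06 − 0.85)/(1.35 − 0.85) = 0.2100/0.5000 = 0.4200
Terminal stock prices: S_u = 128.2, S_d = 80.75
Terminal payoffs (K − S): max(-33.25, 0) = 0, max(14.25, 0) = 14.25
Node 0 (S = 95): V_0 = 1/1.06·[0.4200·0.0000 + 0.5800·14.2500] = 7.7972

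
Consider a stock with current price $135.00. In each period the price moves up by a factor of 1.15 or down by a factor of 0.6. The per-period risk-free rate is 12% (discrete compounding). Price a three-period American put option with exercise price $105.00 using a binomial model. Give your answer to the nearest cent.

Risk-neutral probability p = (1 + 0.12 − 0.6)/(1.15 − 0.6) = 0.5200/0.5500 = 0.9455
Terminal stock prices: S_uuu = 205.3, S_uud = 107.1, S_udd = 55.89, S_ddd = 29.16
Terminal payoffs (K − S): max(-100.3, 0) = 0, max(-2.122, 0) = 0, max(49.11, 0) = 49.11, max(75.84, 0) = 75.84
Node uu (S = 178.5): continuation = 1/1.12·[0.9455·0.0000 + 0.0545·0.0000] = 0.0000; exercise value = 0.0000 ≤ continuation, so V_uu = 0.0000
Node ud (S = 93.15): continuation = 1/1.12·[0.9455·0.0000 + 0.0545·49.1100] = 2.3917; exercise value = 11.8500 > continuation, so V_ud = 11.8500 (exercise)
Node dd (S = 48.6): continuation = 1/1.12·[0.9455·49.1100 + 0.0545·75.8400] = 45.1500; exercise value = 56.4000 > continuation, so V_dd = 56.4000 (exercise)
Node u (S = 155.2): continuation = 1/1.12·[0.9455·0.0000 + 0.0545·11.8500] = 0.5771; exercise value = 0.0000 ≤ continuation, so V_u = 0.5771
Node d (S = 81): continuation = 1/1.12·[0.9455·11.8500 + 0.0545·56.4000] = 12.7500; exercise value = 24.0000 > continuation, so V_d = 24.0000 (exercise)
Node 0 (S = 135): continuation = 1/1.12·[0.9455·0.5771 + 0.0545·24.0000] = 1.6560; exercise value = 0.0000 ≤ continuation, so V_0 = 1.6560

$1.66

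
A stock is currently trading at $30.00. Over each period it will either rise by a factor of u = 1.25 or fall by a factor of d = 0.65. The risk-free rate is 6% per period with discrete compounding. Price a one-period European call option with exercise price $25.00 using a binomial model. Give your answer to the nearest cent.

$8.06

Risk-neutral probability p = (1 + 0.06 − 0.65)/(1.25 − 0.65) = 0.4100/0.6000 = 0.6833
Terminal stock prices: S_u = 37.5, S_d = 19.5
Terminal payoffs (S − K): max(12.5, 0) = 12.5, max(-5.5, 0) = 0
Node 0 (S = 30): V_0 = 1/1.06·[0.6833·12.5000 + 0.3167·0.0000] = 8.0582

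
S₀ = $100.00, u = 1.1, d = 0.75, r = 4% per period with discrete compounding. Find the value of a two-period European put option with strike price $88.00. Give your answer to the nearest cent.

$2.31

Risk-neutral probability p = (1 + 0.04 − 0.75)/(1.1 − 0.75) = 0.2900/0.3500 = 0.8286
Terminal stock prices: S_uu = 121, S_ud = 82.5, S_dd = 56.25
Terminal payoffs (K − S): max(-33, 0) = 0, max(5.5, 0) = 5.5, max(31.75, 0) = 31.75
Node u (S = 110): V_u = 1/1.04·[0.8286·0.0000 + 0.1714·5.5000] = 0.9066
Node d (S = 75): V_d = 1/1.04·[0.8286·5.5000 + 0.1714·31.7500] = 9.6154
Node 0 (S = 100): V_0 = 1/1.04·[0.8286·0.9066 + 0.1714·9.6154] = 2.3072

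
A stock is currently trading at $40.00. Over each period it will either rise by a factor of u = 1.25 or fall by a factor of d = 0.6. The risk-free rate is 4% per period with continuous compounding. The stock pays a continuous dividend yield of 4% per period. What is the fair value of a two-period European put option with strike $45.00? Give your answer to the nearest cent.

Per-period risk-free factor R = e^0.04 = 1.0408; dividend-adjusted growth = e^(0.04−0.04) = 1.0000.
Risk-neutral probability p = (1.0000 − 0.6)/(1.25 − 0.6) = 0.4000/0.6500 = 0.6154
Terminal stock prices: S_uu = 62.5, S_ud = 30, S_dd = 14.4
Terminal payoffs (K − S): max(-17.5, 0) = 0, max(15, 0) = 15, max(30.6, 0) = 30.6
Node u (S = 50): V_u = e^(−0.04)·[0.6154·0.0000 + 0.3846·15.0000] = 5.5430
Node d (S = 24): V_d = e^(−0.04)·[0.6154·15.0000 + 0.3846·30.6000] = 20.1766
Node 0 (S = 40): V_0 = e^(−0.04)·[0.6154·5.5430 + 0.3846·20.1766] = 10.7333

$10.73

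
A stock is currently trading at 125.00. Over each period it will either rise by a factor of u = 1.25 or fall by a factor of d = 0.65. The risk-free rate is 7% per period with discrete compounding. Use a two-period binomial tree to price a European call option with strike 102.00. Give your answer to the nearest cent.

39.94

Risk-neutral probability p = (1 + 0.07 − 0.65)/(1.25 − 0.65) = 0.4200/0.6000 = 0.7000
Terminal stock prices: S_uu = 195.3, S_ud = 101.6, S_dd = 52.81
Terminal payoffs (S − K): max(93.31, 0) = 93.31, max(-0.4375, 0) = 0, max(-49.19, 0) = 0
Node u (S = 156.2): V_u = 1/1.07·[0.7000·93.3125 + 0.3000·0.0000] = 61.0456
Node d (S = 81.25): V_d = 1/1.07·[0.7000·0.0000 + 0.3000·0.0000] = 0.0000
Node 0 (S = 125): V_0 = 1/1.07·[0.7000·61.0456 + 0.3000·0.0000] = 39.9363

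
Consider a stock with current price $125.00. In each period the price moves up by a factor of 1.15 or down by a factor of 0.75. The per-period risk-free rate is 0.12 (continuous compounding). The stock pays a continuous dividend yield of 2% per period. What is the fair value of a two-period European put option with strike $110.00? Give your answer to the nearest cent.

$0.73

Per-period risk-free factor R = e^0.12 = 1.1275; dividend-adjusted growth = e^(0.12−0.02) = 1.1052.
Risk-neutral probability p = (1.1052 − 0.75)/(1.15 − 0.75) = 0.3552/0.4000 = 0.8879
Terminal stock prices: S_uu = 165.3, S_ud = 107.8, S_dd = 70.31
Terminal payoffs (K − S): max(-55.31, 0) = 0, max(2.188, 0) = 2.188, max(39.69, 0) = 39.69
Node u (S = 143.8): V_u = e^(−0.12)·[0.8879·0.0000 + 0.1121·2.1875] = 0.2174
Node d (S = 93.75): V_d = e^(−0.12)·[0.8879·2.1875 + 0.1121·39.6875] = 5.6676
Node 0 (S = 125): V_0 = e^(−0.12)·[0.8879·0.2174 + 0.1121·5.6676] = 0.7346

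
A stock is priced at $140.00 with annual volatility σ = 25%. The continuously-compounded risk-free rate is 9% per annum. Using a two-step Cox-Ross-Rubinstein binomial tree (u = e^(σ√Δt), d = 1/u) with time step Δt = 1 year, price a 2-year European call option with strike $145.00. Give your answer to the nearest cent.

$27.93

CRR parameters: u = e^(σ√Δt) = e^(0.25·√1) = 1.2840, d = 1/u = 0.7788
Per-period rate: rΔt = 0.09·1 = 0.09, so R = e^0.09 = 1.0942
Risk-neutral probability p = (e^0.09 − 0.7788)/(1.2840 − 0.7788) = 0.3154/0.5052 = 0.6242
Terminal stock prices: S_uu = 230.8, S_ud = 140, S_dd = 84.91
Terminal payoffs (S − K): max(85.82, 0) = 85.82, max(-5, 0) = 0, max(-60.09, 0) = 0
Node u (S = 179.8): V_u = e^(−0.09)·[0.6242·85.8210 + 0.3758·0.0000] = 48.9607
Node d (S = 109): V_d = e^(−0.09)·[0.6242·0.0000 + 0.3758·0.0000] = 0.0000
Node 0 (S = 140): V_0 = e^(−0.09)·[0.6242·48.9607 + 0.3758·0.0000] = 27.9320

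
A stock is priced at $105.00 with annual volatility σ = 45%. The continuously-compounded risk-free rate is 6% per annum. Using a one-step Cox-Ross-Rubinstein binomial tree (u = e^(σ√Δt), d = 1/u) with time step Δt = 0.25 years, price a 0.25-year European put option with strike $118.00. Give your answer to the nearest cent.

CRR parameters: u = e^(σ√Δt) = e^(0.45·√0.25) = 1.2523, d = 1/u = 0.7985
Per-period rate: rΔt = 0.06·0.25 = 0.015, so R = e^0.015 = 1.0151
Risk-neutral probability p = (e^0.015 − 0.7985)/(1.2523 − 0.7985) = 0.2166/0.4538 = 0.4773
Terminal stock prices: S_u = 131.5, S_d = 83.84
Terminal payoffs (K − S): max(-13.49, 0) = 0, max(34.16, 0) = 34.16
Node 0 (S = 105): V_0 = e^(−0.015)·[0.4773·0.0000 + 0.5227·34.1558] = 17.5878

$17.59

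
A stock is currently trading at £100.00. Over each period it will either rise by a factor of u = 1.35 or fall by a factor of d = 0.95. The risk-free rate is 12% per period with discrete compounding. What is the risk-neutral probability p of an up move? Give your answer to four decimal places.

p = 0.4250

Risk-neutral probability p = (1 + 0.12 − 0.95)/(1.35 − 0.95) = 0.1700/0.4000 = 0.4250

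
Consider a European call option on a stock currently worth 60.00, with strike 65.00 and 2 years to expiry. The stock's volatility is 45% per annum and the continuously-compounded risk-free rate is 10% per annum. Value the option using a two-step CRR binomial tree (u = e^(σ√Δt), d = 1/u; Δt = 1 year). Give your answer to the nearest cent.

CRR parameters: u = e^(σ√Δt) = e^(0.45·√1) = 1.5683, d = 1/u = 0.6376
Per-period rate: rΔt = 0.1·1 = 0.1, so R = e^0.1 = 1.1052
Risk-neutral probability p = (e^0.1 − 0.6376)/(1.5683 − 0.6376) = 0.4675/0.9307 = 0.5024
Terminal stock prices: S_uu = 147.6, S_ud = 60, S_dd = 24.39
Terminal payoffs (S − K): max(82.58, 0) = 82.58, max(-5, 0) = 0, max(-40.61, 0) = 0
Node u (S = 94.1): V_u = e^(−0.1)·[0.5024·82.5762 + 0.4976·0.0000] = 37.5357
Node d (S = 38.26): V_d = e^(−0.1)·[0.5024·0.0000 + 0.4976·0.0000] = 0.0000
Node 0 (S = 60): V_0 = e^(−0.1)·[0.5024·37.5357 + 0.4976·0.0000] = 17.0622

17.06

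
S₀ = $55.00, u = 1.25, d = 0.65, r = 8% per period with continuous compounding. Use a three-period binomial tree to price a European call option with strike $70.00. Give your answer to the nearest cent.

$11.09

Risk-neutral probability p = (e^0.08 − 0.65)/(1.25 − 0.65) = 0.4333/0.6000 = 0.7221
Terminal stock prices: S_uuu = 107.4, S_uud = 55.86, S_udd = 29.05, S_ddd = 15.1
Terminal payoffs (S − K): max(37.42, 0) = 37.42, max(-14.14, 0) = 0, max(-40.95, 0) = 0, max(-54.9, 0) = 0
Node uu (S = 85.94): V_uu = e^(−0.08)·[0.7221·37.4219 + 0.2779·0.0000] = 24.9463
Node ud (S = 44.69): V_ud = e^(−0.08)·[0.7221·0.0000 + 0.2779·0.0000] = 0.0000
Node dd (S = 23.24): V_dd = e^(−0.08)·[0.7221·0.0000 + 0.2779·0.0000] = 0.0000
Node u (S = 68.75): V_u = e^(−0.08)·[0.7221·24.9463 + 0.2779·0.0000] = 16.6298
Node d (S = 35.75): V_d = e^(−0.08)·[0.7221·0.0000 + 0.2779·0.0000] = 0.0000
Node 0 (S = 55): V_0 = e^(−0.08)·[0.7221·16.6298 + 0.2779·0.0000] = 11.0858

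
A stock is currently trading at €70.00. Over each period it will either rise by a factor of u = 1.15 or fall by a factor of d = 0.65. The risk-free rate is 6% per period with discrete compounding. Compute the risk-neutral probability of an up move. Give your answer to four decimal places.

p = 0.8200

Risk-neutral probability p = (1 + 0.06 − 0.65)/(1.15 − 0.65) = 0.4100/0.5000 = 0.8200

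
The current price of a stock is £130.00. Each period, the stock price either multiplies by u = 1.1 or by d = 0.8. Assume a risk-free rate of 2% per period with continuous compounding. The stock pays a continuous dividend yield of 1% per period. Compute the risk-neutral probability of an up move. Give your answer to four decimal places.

p = 0.7002

Per-period risk-free factor R = e^0.02 = 1.0202; dividend-adjusted growth = e^(0.02−0.01) = 1.0101.
Risk-neutral probability p = (1.0101 − 0.8)/(1.1 − 0.8) = 0.2101/0.3000 = 0.7002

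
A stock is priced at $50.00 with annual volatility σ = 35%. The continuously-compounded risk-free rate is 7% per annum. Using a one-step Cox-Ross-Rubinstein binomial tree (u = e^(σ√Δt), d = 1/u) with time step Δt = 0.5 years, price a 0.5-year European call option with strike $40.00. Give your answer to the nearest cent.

$11.83

CRR parameters: u = e^(σ√Δt) = e^(0.35·√0.5) = 1.2808, d = 1/u = 0.7808
Per-period rate: rΔt = 0.07·0.5 = 0.035, so R = e^0.035 = 1.0356
Risk-neutral probability p = (e^0.035 − 0.7808)/(1.2808 − 0.7808) = 0.2549/0.5000 = 0.5097
Terminal stock prices: S_u = 64.04, S_d = 39.04
Terminal payoffs (S − K): max(24.04, 0) = 24.04, max(-0.962, 0) = 0
Node 0 (S = 50): V_0 = e^(−0.035)·[0.5097·24.0402 + 0.4903·0.0000] = 11.8313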